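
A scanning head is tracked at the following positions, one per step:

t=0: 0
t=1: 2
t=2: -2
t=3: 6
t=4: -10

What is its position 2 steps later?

Step-to-step displacements: +2, -4, +8, -16; each is -2× the previous.
step 5: -10 + 32 → 22
step 6: 22 − 64 → -42

-42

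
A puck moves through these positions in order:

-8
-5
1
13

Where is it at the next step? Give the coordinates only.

37

The jumps are +3, +6, +12 — a geometric progression with ratio 2.
step 4: 13 + 24 → 37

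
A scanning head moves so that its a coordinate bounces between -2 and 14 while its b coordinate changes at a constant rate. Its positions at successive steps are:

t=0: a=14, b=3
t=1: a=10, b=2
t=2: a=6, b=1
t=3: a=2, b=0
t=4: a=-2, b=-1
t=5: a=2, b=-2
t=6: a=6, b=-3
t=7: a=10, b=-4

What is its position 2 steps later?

The a coordinate reflects between -2 and 14, moving 4 per step.
  step 8: 10 → 14
  step 9: 14 → 10
The b coordinate changes by -1 each step: at step 9 it is -6.

a=10, b=-6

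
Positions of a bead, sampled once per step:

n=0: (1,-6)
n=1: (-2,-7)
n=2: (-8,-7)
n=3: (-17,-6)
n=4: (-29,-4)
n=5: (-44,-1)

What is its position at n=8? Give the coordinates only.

(-107,14)

Taking differences between consecutive positions: (-3,-1), (-6,+0), (-9,+1), (-12,+2), (-15,+3). These grow by (-3,+1) each step.
step 6: (-44,-1) + (-18,+4) → (-62,3)
step 7: (-62,3) + (-21,+5) → (-83,8)
step 8: (-83,8) + (-24,+6) → (-107,14)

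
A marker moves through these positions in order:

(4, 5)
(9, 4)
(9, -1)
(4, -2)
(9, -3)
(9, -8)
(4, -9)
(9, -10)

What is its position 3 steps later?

Step-to-step displacements: (+5, -1), (+0, -5), (-5, -1), (+5, -1), (+0, -5), (-5, -1), (+5, -1) — a repeating cycle of length 3.
step 8: apply (+0, -5) → (9, -15)
step 9: apply (-5, -1) → (4, -16)
step 10: apply (+5, -1) → (9, -17)

(9, -17)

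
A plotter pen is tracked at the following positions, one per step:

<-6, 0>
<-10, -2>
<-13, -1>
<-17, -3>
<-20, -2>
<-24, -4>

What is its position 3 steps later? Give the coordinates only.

<-34, -4>

Differencing gives <-4, -2>, <-3, +1>, <-4, -2>, <-3, +1>, <-4, -2>. This is the pattern <-4, -2>, <-3, +1> repeated.
step 6: apply <-3, +1> → <-27, -3>
step 7: apply <-4, -2> → <-31, -5>
step 8: apply <-3, +1> → <-34, -4>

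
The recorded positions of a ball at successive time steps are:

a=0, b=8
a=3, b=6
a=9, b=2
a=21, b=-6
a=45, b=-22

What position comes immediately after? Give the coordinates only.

Consecutive displacements (+3, -2), (+6, -4), (+12, -8), (+24, -16) scale by a factor of 2 each step.
step 5: a=45, b=-22 + (+48, -32) → a=93, b=-54

a=93, b=-54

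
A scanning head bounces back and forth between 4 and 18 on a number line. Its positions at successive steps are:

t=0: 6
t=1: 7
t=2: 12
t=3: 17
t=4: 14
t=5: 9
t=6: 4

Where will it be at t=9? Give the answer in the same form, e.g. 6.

The value reflects between 4 and 18, moving 5 per step.
  step 7: 4 → 9
  step 8: 9 → 14
  step 9: 14 → 17

17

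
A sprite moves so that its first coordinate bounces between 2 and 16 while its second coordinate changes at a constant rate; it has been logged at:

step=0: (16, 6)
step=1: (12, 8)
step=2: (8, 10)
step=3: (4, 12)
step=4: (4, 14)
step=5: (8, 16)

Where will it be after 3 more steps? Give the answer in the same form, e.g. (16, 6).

(12, 22)

The first coordinate reflects between 2 and 16, moving 4 per step.
  step 6: 8 → 12
  step 7: 12 → 16
  step 8: 16 → 12
The second coordinate changes by +2 each step: at step 8 it is 22.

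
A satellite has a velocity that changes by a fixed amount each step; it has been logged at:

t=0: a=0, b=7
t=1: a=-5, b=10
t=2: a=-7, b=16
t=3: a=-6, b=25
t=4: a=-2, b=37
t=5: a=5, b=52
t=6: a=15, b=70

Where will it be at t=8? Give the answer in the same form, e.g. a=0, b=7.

a=44, b=115

Taking differences between consecutive positions: (-5, +3), (-2, +6), (+1, +9), (+4, +12), (+7, +15), (+10, +18). These grow by (+3, +3) each step.
step 7: a=15, b=70 + (+13, +21) → a=28, b=91
step 8: a=28, b=91 + (+16, +24) → a=44, b=115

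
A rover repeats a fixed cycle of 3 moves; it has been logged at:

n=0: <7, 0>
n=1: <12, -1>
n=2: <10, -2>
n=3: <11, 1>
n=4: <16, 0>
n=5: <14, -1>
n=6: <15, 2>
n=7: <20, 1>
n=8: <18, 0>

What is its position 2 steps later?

<24, 2>

Step-to-step displacements: <+5, -1>, <-2, -1>, <+1, +3>, <+5, -1>, <-2, -1>, <+1, +3>, <+5, -1>, <-2, -1> — a repeating cycle of length 3.
step 9: apply <+1, +3> → <19, 3>
step 10: apply <+5, -1> → <24, 2>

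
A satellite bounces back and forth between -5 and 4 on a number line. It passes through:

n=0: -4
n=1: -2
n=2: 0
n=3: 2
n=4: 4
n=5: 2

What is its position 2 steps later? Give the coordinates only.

-2

The value travels 2 per step and bounces off the walls at -5 and 4.
  step 6: 2 → 0
  step 7: 0 → -2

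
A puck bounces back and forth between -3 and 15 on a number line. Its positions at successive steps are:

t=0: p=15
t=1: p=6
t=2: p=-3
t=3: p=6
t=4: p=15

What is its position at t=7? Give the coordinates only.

The value travels 9 per step and bounces off the walls at -3 and 15.
  step 5: 15 → 6
  step 6: 6 → -3
  step 7: -3 → 6

p=6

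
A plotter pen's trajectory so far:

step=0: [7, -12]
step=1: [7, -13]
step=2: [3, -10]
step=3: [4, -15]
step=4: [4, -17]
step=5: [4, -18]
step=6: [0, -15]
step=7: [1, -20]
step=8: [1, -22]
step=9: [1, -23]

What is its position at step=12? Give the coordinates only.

[-2, -27]

The moves between consecutive positions are [+0, -1], [-4, +3], [+1, -5], [+0, -2], [+0, -1], [-4, +3], [+1, -5], [+0, -2], [+0, -1]; they repeat the 4-cycle [[+0, -1], [-4, +3], [+1, -5], [+0, -2]].
step 10: apply [-4, +3] → [-3, -20]
step 11: apply [+1, -5] → [-2, -25]
step 12: apply [+0, -2] → [-2, -27]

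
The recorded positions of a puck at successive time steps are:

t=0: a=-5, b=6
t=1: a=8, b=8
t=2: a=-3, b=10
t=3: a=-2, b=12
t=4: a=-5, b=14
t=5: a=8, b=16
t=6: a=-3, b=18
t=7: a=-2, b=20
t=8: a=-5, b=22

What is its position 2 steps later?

The a coordinate repeats the cycle [-5, 8, -3, -2] with period 4; step 10 mod 4 = 2, giving -3.
The b coordinate changes by +2 each step, so at step 10 it is 6 + 10·(2) = 26.

a=-3, b=26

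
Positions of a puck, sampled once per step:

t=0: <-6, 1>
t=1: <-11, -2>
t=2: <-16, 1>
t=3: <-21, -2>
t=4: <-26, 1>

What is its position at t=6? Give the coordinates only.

<-36, 1>

First: linear, -5 per step → -36 at step 6.
Second: cycles through 1, -2 every 2 steps. Step 6 lands at position 0 of the cycle → 1.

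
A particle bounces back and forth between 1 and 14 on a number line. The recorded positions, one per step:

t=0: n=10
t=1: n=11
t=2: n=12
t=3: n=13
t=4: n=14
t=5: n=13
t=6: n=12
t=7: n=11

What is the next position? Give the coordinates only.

n=10

The value reflects between 1 and 14, moving 1 per step.
  step 8: 11 → 10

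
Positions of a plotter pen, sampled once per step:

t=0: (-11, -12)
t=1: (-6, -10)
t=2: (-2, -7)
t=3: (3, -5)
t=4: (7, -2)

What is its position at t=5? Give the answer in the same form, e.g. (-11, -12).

(12, 0)

Differencing gives (+5, +2), (+4, +3), (+5, +2), (+4, +3). This is the pattern (+5, +2), (+4, +3) repeated.
step 5: apply (+5, +2) → (12, 0)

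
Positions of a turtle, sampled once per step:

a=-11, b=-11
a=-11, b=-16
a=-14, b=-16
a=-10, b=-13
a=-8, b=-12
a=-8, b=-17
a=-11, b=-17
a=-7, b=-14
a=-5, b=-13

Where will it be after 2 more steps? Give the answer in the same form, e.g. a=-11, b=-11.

The moves between consecutive positions are (+0, -5), (-3, +0), (+4, +3), (+2, +1), (+0, -5), (-3, +0), (+4, +3), (+2, +1); they repeat the 4-cycle [(+0, -5), (-3, +0), (+4, +3), (+2, +1)].
step 9: apply (+0, -5) → a=-5, b=-18
step 10: apply (-3, +0) → a=-8, b=-18

a=-8, b=-18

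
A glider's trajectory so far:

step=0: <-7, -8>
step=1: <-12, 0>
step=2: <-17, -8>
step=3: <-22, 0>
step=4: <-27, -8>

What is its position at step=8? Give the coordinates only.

The first coordinate changes by -5 each step, so at step 8 it is -7 + 8·(-5) = -47.
The second coordinate repeats the cycle [-8, 0] with period 2; step 8 mod 2 = 0, giving -8.

<-47, -8>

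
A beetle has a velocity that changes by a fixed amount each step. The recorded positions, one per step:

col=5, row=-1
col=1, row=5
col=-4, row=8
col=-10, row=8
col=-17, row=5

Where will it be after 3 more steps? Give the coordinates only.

Successive displacements: (-4,+6), (-5,+3), (-6,+0), (-7,-3) — each changes by (-1,-3).
step 5: col=-17, row=5 + (-8,-6) → col=-25, row=-1
step 6: col=-25, row=-1 + (-9,-9) → col=-34, row=-10
step 7: col=-34, row=-10 + (-10,-12) → col=-44, row=-22

col=-44, row=-22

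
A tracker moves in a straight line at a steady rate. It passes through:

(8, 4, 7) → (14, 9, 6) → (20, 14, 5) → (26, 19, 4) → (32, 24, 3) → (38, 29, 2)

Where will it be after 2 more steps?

(50, 39, 0)

Each step adds (+6, +5, -1) to the position.
step 6: (38, 29, 2) + (+6, +5, -1) → (44, 34, 1)
step 7: (44, 34, 1) + (+6, +5, -1) → (50, 39, 0)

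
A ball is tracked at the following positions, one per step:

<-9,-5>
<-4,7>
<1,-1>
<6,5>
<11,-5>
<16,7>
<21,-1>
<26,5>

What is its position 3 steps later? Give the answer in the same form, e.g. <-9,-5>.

The first coordinate changes by +5 each step, so at step 10 it is -9 + 10·(5) = 41.
The second coordinate repeats the cycle [-5, 7, -1, 5] with period 4; step 10 mod 4 = 2, giving -1.

<41,-1>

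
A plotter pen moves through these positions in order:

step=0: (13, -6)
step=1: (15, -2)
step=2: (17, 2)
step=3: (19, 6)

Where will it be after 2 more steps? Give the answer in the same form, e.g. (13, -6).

Each step adds (+2, +4) to the position.
step 4: (19, 6) + (+2, +4) → (21, 10)
step 5: (21, 10) + (+2, +4) → (23, 14)

(23, 14)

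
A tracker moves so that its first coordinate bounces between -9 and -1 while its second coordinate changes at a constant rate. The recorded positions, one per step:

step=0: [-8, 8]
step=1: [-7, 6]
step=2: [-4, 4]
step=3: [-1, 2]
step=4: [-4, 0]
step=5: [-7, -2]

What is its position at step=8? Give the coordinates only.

[-2, -8]

The first coordinate travels 3 per step and bounces off the walls at -9 and -1.
  step 6: -7 → -8
  step 7: -8 → -5
  step 8: -5 → -2
The second coordinate changes by -2 each step: at step 8 it is -8.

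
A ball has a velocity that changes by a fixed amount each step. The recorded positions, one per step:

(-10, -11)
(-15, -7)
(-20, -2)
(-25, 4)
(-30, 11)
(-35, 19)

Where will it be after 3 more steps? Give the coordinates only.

Taking differences between consecutive positions: (-5, +4), (-5, +5), (-5, +6), (-5, +7), (-5, +8). These grow by (+0, +1) each step.
step 6: (-35, 19) + (-5, +9) → (-40, 28)
step 7: (-40, 28) + (-5, +10) → (-45, 38)
step 8: (-45, 38) + (-5, +11) → (-50, 49)

(-50, 49)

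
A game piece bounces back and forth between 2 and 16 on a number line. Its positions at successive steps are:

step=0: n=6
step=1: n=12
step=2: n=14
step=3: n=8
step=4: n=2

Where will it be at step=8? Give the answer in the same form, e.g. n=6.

The value reflects between 2 and 16, moving 6 per step.
  step 5: 2 → 8
  step 6: 8 → 14
  step 7: 14 → 12
  step 8: 12 → 6

n=6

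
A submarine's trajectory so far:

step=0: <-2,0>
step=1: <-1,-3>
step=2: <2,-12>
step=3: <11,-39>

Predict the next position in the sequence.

<38,-120>

The jumps are <+1,-3>, <+3,-9>, <+9,-27> — a geometric progression with ratio 3.
step 4: <11,-39> + <+27,-81> → <38,-120>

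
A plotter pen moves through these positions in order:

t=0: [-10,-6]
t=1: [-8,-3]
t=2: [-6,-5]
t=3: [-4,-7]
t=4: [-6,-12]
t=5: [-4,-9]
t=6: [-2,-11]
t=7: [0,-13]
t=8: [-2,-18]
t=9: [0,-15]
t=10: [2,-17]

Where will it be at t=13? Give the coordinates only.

[4,-21]

The moves between consecutive positions are [+2,+3], [+2,-2], [+2,-2], [-2,-5], [+2,+3], [+2,-2], [+2,-2], [-2,-5], [+2,+3], [+2,-2]; they repeat the 4-cycle [[+2,+3], [+2,-2], [+2,-2], [-2,-5]].
step 11: apply [+2,-2] → [4,-19]
step 12: apply [-2,-5] → [2,-24]
step 13: apply [+2,+3] → [4,-21]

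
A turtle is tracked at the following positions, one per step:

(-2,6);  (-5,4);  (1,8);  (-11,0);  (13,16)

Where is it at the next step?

(-35,-16)

The jumps are (-3,-2), (+6,+4), (-12,-8), (+24,+16) — a geometric progression with ratio -2.
step 5: (13,16) + (-48,-32) → (-35,-16)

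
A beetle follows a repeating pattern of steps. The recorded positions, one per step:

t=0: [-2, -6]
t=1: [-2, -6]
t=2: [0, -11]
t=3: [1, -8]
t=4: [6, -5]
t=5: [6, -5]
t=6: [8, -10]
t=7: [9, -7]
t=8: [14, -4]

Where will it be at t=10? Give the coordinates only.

The moves between consecutive positions are [+0, +0], [+2, -5], [+1, +3], [+5, +3], [+0, +0], [+2, -5], [+1, +3], [+5, +3]; they repeat the 4-cycle [[+0, +0], [+2, -5], [+1, +3], [+5, +3]].
step 9: apply [+0, +0] → [14, -4]
step 10: apply [+2, -5] → [16, -9]

[16, -9]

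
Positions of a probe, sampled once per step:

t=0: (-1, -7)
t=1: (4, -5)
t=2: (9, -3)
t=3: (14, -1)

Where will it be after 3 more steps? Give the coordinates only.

Each step adds (+5, +2) to the position.
step 4: (14, -1) + (+5, +2) → (19, 1)
step 5: (19, 1) + (+5, +2) → (24, 3)
step 6: (24, 3) + (+5, +2) → (29, 5)

(29, 5)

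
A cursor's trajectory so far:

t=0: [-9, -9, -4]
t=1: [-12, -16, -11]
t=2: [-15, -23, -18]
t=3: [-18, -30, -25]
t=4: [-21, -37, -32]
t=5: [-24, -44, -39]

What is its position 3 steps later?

[-33, -65, -60]

The position changes by [-3, -7, -7] every step.
step 6: [-24, -44, -39] + [-3, -7, -7] → [-27, -51, -46]
step 7: [-27, -51, -46] + [-3, -7, -7] → [-30, -58, -53]
step 8: [-30, -58, -53] + [-3, -7, -7] → [-33, -65, -60]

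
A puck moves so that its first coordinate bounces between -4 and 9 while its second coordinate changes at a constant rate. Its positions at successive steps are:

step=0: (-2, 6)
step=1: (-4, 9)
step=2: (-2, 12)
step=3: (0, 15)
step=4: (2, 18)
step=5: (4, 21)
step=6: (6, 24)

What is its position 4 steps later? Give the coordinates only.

(4, 36)

The first coordinate reflects between -4 and 9, moving 2 per step.
  step 7: 6 → 8
  step 8: 8 → 8
  step 9: 8 → 6
  step 10: 6 → 4
The second coordinate changes by +3 each step: at step 10 it is 36.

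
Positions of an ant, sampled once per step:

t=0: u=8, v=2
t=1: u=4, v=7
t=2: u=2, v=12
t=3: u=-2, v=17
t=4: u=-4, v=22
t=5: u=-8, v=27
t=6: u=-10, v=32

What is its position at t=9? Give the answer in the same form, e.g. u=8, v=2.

u=-20, v=47

Step-to-step displacements: (-4,+5), (-2,+5), (-4,+5), (-2,+5), (-4,+5), (-2,+5) — a repeating cycle of length 2.
step 7: apply (-4,+5) → u=-14, v=37
step 8: apply (-2,+5) → u=-16, v=42
step 9: apply (-4,+5) → u=-20, v=47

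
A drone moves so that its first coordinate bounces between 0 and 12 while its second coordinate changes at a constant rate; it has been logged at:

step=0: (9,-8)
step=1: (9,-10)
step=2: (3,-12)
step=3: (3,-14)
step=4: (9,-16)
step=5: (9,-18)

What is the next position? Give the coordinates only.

The first coordinate travels 6 per step and bounces off the walls at 0 and 12.
  step 6: 9 → 3
The second coordinate changes by -2 each step: at step 6 it is -20.

(3,-20)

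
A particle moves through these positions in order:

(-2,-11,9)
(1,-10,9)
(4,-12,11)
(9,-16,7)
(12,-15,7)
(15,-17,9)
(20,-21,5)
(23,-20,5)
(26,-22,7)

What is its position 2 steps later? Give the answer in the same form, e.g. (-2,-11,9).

The moves between consecutive positions are (+3,+1,+0), (+3,-2,+2), (+5,-4,-4), (+3,+1,+0), (+3,-2,+2), (+5,-4,-4), (+3,+1,+0), (+3,-2,+2); they repeat the 3-cycle [(+3,+1,+0), (+3,-2,+2), (+5,-4,-4)].
step 9: apply (+5,-4,-4) → (31,-26,3)
step 10: apply (+3,+1,+0) → (34,-25,3)

(34,-25,3)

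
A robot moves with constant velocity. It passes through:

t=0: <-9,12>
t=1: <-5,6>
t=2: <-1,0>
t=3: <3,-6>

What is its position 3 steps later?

Constant displacement of <+4,-6> per step.
step 4: <3,-6> + <+4,-6> → <7,-12>
step 5: <7,-12> + <+4,-6> → <11,-18>
step 6: <11,-18> + <+4,-6> → <15,-24>

<15,-24>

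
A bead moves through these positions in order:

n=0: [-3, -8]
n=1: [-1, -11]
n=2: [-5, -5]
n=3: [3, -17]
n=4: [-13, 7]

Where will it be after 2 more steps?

[-45, 55]

Consecutive displacements [+2, -3], [-4, +6], [+8, -12], [-16, +24] scale by a factor of -2 each step.
step 5: [-13, 7] + [+32, -48] → [19, -41]
step 6: [19, -41] + [-64, +96] → [-45, 55]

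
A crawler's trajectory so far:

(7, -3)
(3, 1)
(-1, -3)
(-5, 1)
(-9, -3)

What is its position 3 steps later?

The first coordinate changes by -4 each step, so at step 7 it is 7 + 7·(-4) = -21.
The second coordinate repeats the cycle [-3, 1] with period 2; step 7 mod 2 = 1, giving 1.

(-21, 1)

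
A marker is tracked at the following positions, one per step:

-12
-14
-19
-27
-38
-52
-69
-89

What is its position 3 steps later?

First differences are -2, -5, -8, -11, -14, -17, -20; their common second difference is -3 (constant acceleration).
step 8: -89 − 23 → -112
step 9: -112 − 26 → -138
step 10: -138 − 29 → -167

-167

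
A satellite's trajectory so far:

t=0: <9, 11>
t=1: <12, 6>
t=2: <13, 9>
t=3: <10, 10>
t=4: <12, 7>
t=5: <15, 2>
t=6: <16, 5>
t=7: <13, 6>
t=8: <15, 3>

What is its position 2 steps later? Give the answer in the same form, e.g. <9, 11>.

<19, 1>

Step-to-step displacements: <+3, -5>, <+1, +3>, <-3, +1>, <+2, -3>, <+3, -5>, <+1, +3>, <-3, +1>, <+2, -3> — a repeating cycle of length 4.
step 9: apply <+3, -5> → <18, -2>
step 10: apply <+1, +3> → <19, 1>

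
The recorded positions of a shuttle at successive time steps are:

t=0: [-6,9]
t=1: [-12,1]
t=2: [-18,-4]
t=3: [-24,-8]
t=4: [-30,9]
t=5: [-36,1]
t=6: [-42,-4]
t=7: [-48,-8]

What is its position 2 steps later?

[-60,1]

The first coordinate changes by -6 each step, so at step 9 it is -6 + 9·(-6) = -60.
The second coordinate repeats the cycle [9, 1, -4, -8] with period 4; step 9 mod 4 = 1, giving 1.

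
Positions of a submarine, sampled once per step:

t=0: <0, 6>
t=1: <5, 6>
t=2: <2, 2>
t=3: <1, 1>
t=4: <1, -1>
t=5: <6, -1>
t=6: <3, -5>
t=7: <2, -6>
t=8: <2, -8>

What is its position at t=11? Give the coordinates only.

Step-to-step displacements: <+5, +0>, <-3, -4>, <-1, -1>, <+0, -2>, <+5, +0>, <-3, -4>, <-1, -1>, <+0, -2> — a repeating cycle of length 4.
step 9: apply <+5, +0> → <7, -8>
step 10: apply <-3, -4> → <4, -12>
step 11: apply <-1, -1> → <3, -13>

<3, -13>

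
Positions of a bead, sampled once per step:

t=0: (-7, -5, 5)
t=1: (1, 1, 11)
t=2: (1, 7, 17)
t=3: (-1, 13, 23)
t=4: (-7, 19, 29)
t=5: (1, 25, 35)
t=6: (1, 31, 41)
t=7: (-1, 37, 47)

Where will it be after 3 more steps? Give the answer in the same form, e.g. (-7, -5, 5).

The first coordinate repeats the cycle [-7, 1, 1, -1] with period 4; step 10 mod 4 = 2, giving 1.
The second coordinate changes by +6 each step, so at step 10 it is -5 + 10·(6) = 55.
The third coordinate changes by +6 each step, so at step 10 it is 5 + 10·(6) = 65.

(1, 55, 65)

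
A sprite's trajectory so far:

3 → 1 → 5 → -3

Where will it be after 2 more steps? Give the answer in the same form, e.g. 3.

Step-to-step displacements: -2, +4, -8; each is -2× the previous.
step 4: -3 + 16 → 13
step 5: 13 − 32 → -19

-19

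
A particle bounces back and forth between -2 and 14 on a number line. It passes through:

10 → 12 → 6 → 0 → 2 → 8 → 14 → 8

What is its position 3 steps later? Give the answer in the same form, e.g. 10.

6

The value reflects between -2 and 14, moving 6 per step.
  step 8: 8 → 2
  step 9: 2 → 0
  step 10: 0 → 6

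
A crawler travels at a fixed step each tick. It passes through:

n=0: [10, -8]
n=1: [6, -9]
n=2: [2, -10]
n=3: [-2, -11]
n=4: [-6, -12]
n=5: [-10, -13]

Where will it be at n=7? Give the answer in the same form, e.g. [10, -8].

The position changes by [-4, -1] every step.
step 6: [-10, -13] + [-4, -1] → [-14, -14]
step 7: [-14, -14] + [-4, -1] → [-18, -15]

[-18, -15]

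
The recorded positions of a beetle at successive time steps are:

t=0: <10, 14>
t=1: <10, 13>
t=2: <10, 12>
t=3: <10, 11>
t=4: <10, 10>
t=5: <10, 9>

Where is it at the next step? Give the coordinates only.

Constant displacement of <+0, -1> per step.
step 6: <10, 9> + <+0, -1> → <10, 8>

<10, 8>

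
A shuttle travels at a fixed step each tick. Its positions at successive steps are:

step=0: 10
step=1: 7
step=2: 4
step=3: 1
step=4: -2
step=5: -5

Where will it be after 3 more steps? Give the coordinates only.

The position changes by -3 every step.
step 6: -5 − 3 → -8
step 7: -8 − 3 → -11
step 8: -11 − 3 → -14

-14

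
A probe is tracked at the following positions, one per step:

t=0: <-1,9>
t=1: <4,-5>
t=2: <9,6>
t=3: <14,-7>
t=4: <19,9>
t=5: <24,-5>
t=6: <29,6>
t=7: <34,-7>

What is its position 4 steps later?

<54,-7>

First: linear, +5 per step → 54 at step 11.
Second: cycles through 9, -5, 6, -7 every 4 steps. Step 11 lands at position 3 of the cycle → -7.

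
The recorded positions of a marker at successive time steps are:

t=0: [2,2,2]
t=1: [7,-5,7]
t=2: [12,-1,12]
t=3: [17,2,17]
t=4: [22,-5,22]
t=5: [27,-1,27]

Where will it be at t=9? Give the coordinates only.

First: linear, +5 per step → 47 at step 9.
Second: cycles through 2, -5, -1 every 3 steps. Step 9 lands at position 0 of the cycle → 2.
Third: linear, +5 per step → 47 at step 9.

[47,2,47]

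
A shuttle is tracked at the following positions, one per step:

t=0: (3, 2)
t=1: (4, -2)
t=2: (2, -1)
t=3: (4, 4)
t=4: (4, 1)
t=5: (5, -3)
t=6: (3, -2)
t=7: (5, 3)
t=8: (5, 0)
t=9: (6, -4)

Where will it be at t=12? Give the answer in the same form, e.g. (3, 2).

(6, -1)

Differencing gives (+1, -4), (-2, +1), (+2, +5), (+0, -3), (+1, -4), (-2, +1), (+2, +5), (+0, -3), (+1, -4). This is the pattern (+1, -4), (-2, +1), (+2, +5), (+0, -3) repeated.
step 10: apply (-2, +1) → (4, -3)
step 11: apply (+2, +5) → (6, 2)
step 12: apply (+0, -3) → (6, -1)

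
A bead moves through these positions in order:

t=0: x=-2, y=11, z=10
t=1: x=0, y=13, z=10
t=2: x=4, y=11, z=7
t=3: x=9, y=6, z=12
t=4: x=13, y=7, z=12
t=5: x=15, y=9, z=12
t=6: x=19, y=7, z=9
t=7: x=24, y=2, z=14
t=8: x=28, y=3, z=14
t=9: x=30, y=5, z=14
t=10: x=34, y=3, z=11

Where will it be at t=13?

x=45, y=1, z=16

The moves between consecutive positions are (+2, +2, +0), (+4, -2, -3), (+5, -5, +5), (+4, +1, +0), (+2, +2, +0), (+4, -2, -3), (+5, -5, +5), (+4, +1, +0), (+2, +2, +0), (+4, -2, -3); they repeat the 4-cycle [(+2, +2, +0), (+4, -2, -3), (+5, -5, +5), (+4, +1, +0)].
step 11: apply (+5, -5, +5) → x=39, y=-2, z=16
step 12: apply (+4, +1, +0) → x=43, y=-1, z=16
step 13: apply (+2, +2, +0) → x=45, y=1, z=16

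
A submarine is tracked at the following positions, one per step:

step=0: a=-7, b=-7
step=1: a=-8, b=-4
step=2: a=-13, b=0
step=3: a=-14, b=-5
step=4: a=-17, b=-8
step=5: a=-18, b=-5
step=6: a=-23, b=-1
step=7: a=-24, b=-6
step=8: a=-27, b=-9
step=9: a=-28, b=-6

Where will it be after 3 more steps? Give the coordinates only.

a=-37, b=-10

Differencing gives (-1, +3), (-5, +4), (-1, -5), (-3, -3), (-1, +3), (-5, +4), (-1, -5), (-3, -3), (-1, +3). This is the pattern (-1, +3), (-5, +4), (-1, -5), (-3, -3) repeated.
step 10: apply (-5, +4) → a=-33, b=-2
step 11: apply (-1, -5) → a=-34, b=-7
step 12: apply (-3, -3) → a=-37, b=-10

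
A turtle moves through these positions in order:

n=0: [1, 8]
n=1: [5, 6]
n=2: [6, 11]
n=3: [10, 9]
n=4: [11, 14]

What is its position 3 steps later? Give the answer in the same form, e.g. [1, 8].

[20, 15]

Step-to-step displacements: [+4, -2], [+1, +5], [+4, -2], [+1, +5] — a repeating cycle of length 2.
step 5: apply [+4, -2] → [15, 12]
step 6: apply [+1, +5] → [16, 17]
step 7: apply [+4, -2] → [20, 15]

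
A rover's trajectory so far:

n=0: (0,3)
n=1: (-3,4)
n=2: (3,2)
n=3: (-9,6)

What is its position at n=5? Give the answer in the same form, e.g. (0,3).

(-33,14)

Step-to-step displacements: (-3,+1), (+6,-2), (-12,+4); each is -2× the previous.
step 4: (-9,6) + (+24,-8) → (15,-2)
step 5: (15,-2) + (-48,+16) → (-33,14)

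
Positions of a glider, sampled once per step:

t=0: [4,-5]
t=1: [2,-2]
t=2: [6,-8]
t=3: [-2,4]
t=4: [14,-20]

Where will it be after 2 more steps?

The jumps are [-2,+3], [+4,-6], [-8,+12], [+16,-24] — a geometric progression with ratio -2.
step 5: [14,-20] + [-32,+48] → [-18,28]
step 6: [-18,28] + [+64,-96] → [46,-68]

[46,-68]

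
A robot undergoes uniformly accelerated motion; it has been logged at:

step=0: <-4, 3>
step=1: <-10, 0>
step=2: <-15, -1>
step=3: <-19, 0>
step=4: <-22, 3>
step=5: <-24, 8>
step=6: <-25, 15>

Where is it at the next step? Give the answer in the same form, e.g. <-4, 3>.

Taking differences between consecutive positions: <-6, -3>, <-5, -1>, <-4, +1>, <-3, +3>, <-2, +5>, <-1, +7>. These grow by <+1, +2> each step.
step 7: <-25, 15> + <+0, +9> → <-25, 24>

<-25, 24>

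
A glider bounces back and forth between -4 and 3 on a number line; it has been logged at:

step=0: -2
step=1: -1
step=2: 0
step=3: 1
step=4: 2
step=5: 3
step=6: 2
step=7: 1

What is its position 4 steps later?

The value travels 1 per step and bounces off the walls at -4 and 3.
  step 8: 1 → 0
  step 9: 0 → -1
  step 10: -1 → -2
  step 11: -2 → -3

-3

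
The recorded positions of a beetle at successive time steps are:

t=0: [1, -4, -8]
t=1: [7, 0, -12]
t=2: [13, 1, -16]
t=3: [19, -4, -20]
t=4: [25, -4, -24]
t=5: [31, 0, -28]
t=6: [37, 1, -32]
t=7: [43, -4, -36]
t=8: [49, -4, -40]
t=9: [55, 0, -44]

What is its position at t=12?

The first coordinate changes by +6 each step, so at step 12 it is 1 + 12·(6) = 73.
The second coordinate repeats the cycle [-4, 0, 1, -4] with period 4; step 12 mod 4 = 0, giving -4.
The third coordinate changes by -4 each step, so at step 12 it is -8 + 12·(-4) = -56.

[73, -4, -56]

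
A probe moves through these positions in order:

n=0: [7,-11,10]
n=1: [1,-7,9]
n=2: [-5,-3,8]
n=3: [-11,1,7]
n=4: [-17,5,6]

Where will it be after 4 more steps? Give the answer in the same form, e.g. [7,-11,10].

The position changes by [-6,+4,-1] every step.
step 5: [-17,5,6] + [-6,+4,-1] → [-23,9,5]
step 6: [-23,9,5] + [-6,+4,-1] → [-29,13,4]
step 7: [-29,13,4] + [-6,+4,-1] → [-35,17,3]
step 8: [-35,17,3] + [-6,+4,-1] → [-41,21,2]

[-41,21,2]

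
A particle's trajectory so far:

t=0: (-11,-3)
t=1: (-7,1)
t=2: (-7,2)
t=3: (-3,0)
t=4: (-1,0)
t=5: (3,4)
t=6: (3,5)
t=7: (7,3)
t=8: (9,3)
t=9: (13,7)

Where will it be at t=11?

(17,6)

Step-to-step displacements: (+4,+4), (+0,+1), (+4,-2), (+2,+0), (+4,+4), (+0,+1), (+4,-2), (+2,+0), (+4,+4) — a repeating cycle of length 4.
step 10: apply (+0,+1) → (13,8)
step 11: apply (+4,-2) → (17,6)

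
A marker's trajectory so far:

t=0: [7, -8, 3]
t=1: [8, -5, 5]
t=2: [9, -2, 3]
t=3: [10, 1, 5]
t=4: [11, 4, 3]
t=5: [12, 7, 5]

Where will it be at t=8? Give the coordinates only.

[15, 16, 3]

First: linear, +1 per step → 15 at step 8.
Second: linear, +3 per step → 16 at step 8.
Third: cycles through 3, 5 every 2 steps. Step 8 lands at position 0 of the cycle → 3.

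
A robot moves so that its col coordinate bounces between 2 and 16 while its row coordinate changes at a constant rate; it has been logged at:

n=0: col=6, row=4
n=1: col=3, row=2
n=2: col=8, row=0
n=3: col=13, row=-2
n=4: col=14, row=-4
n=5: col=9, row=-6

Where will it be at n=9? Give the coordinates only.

col=15, row=-14

The col coordinate travels 5 per step and bounces off the walls at 2 and 16.
  step 6: 9 → 4
  step 7: 4 → 5
  step 8: 5 → 10
  step 9: 10 → 15
The row coordinate changes by -2 each step: at step 9 it is -14.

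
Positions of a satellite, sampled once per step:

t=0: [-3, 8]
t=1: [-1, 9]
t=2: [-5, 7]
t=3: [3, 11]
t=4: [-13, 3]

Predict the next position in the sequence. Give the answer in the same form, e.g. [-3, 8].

[19, 19]

Step-to-step displacements: [+2, +1], [-4, -2], [+8, +4], [-16, -8]; each is -2× the previous.
step 5: [-13, 3] + [+32, +16] → [19, 19]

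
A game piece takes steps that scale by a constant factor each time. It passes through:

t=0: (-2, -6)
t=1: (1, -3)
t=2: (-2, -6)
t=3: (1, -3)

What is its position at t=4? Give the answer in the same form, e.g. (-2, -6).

(-2, -6)

Consecutive displacements (+3, +3), (-3, -3), (+3, +3) scale by a factor of -1 each step.
step 4: (1, -3) + (-3, -3) → (-2, -6)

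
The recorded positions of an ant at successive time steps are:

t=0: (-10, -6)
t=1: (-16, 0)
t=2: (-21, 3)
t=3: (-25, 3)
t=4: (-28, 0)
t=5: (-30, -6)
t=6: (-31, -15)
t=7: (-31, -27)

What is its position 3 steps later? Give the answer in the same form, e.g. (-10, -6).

Taking differences between consecutive positions: (-6, +6), (-5, +3), (-4, +0), (-3, -3), (-2, -6), (-1, -9), (+0, -12). These grow by (+1, -3) each step.
step 8: (-31, -27) + (+1, -15) → (-30, -42)
step 9: (-30, -42) + (+2, -18) → (-28, -60)
step 10: (-28, -60) + (+3, -21) → (-25, -81)

(-25, -81)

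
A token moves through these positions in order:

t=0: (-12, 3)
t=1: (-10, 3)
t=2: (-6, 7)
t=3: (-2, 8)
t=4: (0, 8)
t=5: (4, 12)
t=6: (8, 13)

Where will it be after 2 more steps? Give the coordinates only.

(14, 17)

Step-to-step displacements: (+2, +0), (+4, +4), (+4, +1), (+2, +0), (+4, +4), (+4, +1) — a repeating cycle of length 3.
step 7: apply (+2, +0) → (10, 13)
step 8: apply (+4, +4) → (14, 17)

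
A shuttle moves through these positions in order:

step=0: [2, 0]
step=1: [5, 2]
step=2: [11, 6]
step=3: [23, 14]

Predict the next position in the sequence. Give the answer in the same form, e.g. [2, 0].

[47, 30]

Step-to-step displacements: [+3, +2], [+6, +4], [+12, +8]; each is 2× the previous.
step 4: [23, 14] + [+24, +16] → [47, 30]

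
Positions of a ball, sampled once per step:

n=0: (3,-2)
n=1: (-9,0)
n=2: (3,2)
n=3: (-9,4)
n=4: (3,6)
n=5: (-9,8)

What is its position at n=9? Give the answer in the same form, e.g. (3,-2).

First: cycles through 3, -9 every 2 steps. Step 9 lands at position 1 of the cycle → -9.
Second: linear, +2 per step → 16 at step 9.

(-9,16)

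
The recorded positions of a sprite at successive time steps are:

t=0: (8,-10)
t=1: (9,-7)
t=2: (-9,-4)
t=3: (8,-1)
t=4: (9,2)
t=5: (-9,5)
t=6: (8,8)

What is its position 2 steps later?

The first coordinate repeats the cycle [8, 9, -9] with period 3; step 8 mod 3 = 2, giving -9.
The second coordinate changes by +3 each step, so at step 8 it is -10 + 8·(3) = 14.

(-9,14)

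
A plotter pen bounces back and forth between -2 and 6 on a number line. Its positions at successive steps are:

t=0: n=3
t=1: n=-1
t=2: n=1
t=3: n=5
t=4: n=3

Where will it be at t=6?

n=1

The value travels 4 per step and bounces off the walls at -2 and 6.
  step 5: 3 → -1
  step 6: -1 → 1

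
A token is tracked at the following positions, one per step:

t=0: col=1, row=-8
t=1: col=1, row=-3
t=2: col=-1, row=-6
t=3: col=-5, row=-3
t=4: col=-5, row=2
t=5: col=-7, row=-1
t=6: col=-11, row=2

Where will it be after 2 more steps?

Differencing gives (+0,+5), (-2,-3), (-4,+3), (+0,+5), (-2,-3), (-4,+3). This is the pattern (+0,+5), (-2,-3), (-4,+3) repeated.
step 7: apply (+0,+5) → col=-11, row=7
step 8: apply (-2,-3) → col=-13, row=4

col=-13, row=4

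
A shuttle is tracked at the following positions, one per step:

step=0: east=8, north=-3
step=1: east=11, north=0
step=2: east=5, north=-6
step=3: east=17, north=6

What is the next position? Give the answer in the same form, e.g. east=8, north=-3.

The jumps are (+3, +3), (-6, -6), (+12, +12) — a geometric progression with ratio -2.
step 4: east=17, north=6 + (-24, -24) → east=-7, north=-18

east=-7, north=-18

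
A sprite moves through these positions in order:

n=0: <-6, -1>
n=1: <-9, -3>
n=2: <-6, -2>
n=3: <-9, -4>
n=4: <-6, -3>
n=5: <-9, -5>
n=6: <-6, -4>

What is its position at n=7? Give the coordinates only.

<-9, -6>

The moves between consecutive positions are <-3, -2>, <+3, +1>, <-3, -2>, <+3, +1>, <-3, -2>, <+3, +1>; they repeat the 2-cycle [<-3, -2>, <+3, +1>].
step 7: apply <-3, -2> → <-9, -6>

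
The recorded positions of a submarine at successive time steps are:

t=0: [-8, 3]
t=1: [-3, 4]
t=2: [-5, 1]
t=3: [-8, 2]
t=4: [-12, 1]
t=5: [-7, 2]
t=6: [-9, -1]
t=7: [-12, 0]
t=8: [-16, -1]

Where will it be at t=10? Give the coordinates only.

[-13, -3]

Step-to-step displacements: [+5, +1], [-2, -3], [-3, +1], [-4, -1], [+5, +1], [-2, -3], [-3, +1], [-4, -1] — a repeating cycle of length 4.
step 9: apply [+5, +1] → [-11, 0]
step 10: apply [-2, -3] → [-13, -3]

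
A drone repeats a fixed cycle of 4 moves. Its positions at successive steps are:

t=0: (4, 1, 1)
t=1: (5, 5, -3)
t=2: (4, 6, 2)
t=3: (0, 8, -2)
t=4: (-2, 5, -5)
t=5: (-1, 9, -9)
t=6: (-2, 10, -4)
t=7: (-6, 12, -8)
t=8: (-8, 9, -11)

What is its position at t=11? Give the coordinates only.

Differencing gives (+1, +4, -4), (-1, +1, +5), (-4, +2, -4), (-2, -3, -3), (+1, +4, -4), (-1, +1, +5), (-4, +2, -4), (-2, -3, -3). This is the pattern (+1, +4, -4), (-1, +1, +5), (-4, +2, -4), (-2, -3, -3) repeated.
step 9: apply (+1, +4, -4) → (-7, 13, -15)
step 10: apply (-1, +1, +5) → (-8, 14, -10)
step 11: apply (-4, +2, -4) → (-12, 16, -14)

(-12, 16, -14)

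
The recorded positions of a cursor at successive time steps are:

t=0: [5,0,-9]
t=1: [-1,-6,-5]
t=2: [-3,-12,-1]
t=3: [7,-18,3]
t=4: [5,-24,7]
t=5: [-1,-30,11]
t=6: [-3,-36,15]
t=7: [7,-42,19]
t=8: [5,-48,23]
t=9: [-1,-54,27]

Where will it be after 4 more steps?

The first coordinate repeats the cycle [5, -1, -3, 7] with period 4; step 13 mod 4 = 1, giving -1.
The second coordinate changes by -6 each step, so at step 13 it is 0 + 13·(-6) = -78.
The third coordinate changes by +4 each step, so at step 13 it is -9 + 13·(4) = 43.

[-1,-78,43]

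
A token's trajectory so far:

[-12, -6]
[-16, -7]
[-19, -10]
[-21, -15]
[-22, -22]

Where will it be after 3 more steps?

Successive displacements: [-4, -1], [-3, -3], [-2, -5], [-1, -7] — each changes by [+1, -2].
step 5: [-22, -22] + [+0, -9] → [-22, -31]
step 6: [-22, -31] + [+1, -11] → [-21, -42]
step 7: [-21, -42] + [+2, -13] → [-19, -55]

[-19, -55]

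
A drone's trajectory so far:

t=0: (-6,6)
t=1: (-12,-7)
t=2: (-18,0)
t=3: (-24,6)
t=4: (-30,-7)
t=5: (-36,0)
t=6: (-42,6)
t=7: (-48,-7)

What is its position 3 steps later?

The first coordinate changes by -6 each step, so at step 10 it is -6 + 10·(-6) = -66.
The second coordinate repeats the cycle [6, -7, 0] with period 3; step 10 mod 3 = 1, giving -7.

(-66,-7)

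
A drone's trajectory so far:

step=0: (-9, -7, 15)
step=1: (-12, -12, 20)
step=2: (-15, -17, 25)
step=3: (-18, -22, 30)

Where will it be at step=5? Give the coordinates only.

(-24, -32, 40)

Each step adds (-3, -5, +5) to the position.
step 4: (-18, -22, 30) + (-3, -5, +5) → (-21, -27, 35)
step 5: (-21, -27, 35) + (-3, -5, +5) → (-24, -32, 40)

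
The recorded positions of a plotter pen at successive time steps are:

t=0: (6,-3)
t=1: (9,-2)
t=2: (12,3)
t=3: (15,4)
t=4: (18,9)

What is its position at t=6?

Differencing gives (+3,+1), (+3,+5), (+3,+1), (+3,+5). This is the pattern (+3,+1), (+3,+5) repeated.
step 5: apply (+3,+1) → (21,10)
step 6: apply (+3,+5) → (24,15)

(24,15)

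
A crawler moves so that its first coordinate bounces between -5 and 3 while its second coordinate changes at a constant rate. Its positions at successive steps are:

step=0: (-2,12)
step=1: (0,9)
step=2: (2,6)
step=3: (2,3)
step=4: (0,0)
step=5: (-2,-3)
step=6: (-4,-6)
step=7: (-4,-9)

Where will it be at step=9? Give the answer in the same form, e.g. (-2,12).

(0,-15)

The first coordinate travels 2 per step and bounces off the walls at -5 and 3.
  step 8: -4 → -2
  step 9: -2 → 0
The second coordinate changes by -3 each step: at step 9 it is -15.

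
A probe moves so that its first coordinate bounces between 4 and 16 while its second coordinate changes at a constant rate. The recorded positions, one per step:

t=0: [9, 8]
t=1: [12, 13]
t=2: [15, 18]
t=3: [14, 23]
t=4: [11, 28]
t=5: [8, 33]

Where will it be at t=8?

[9, 48]

The first coordinate reflects between 4 and 16, moving 3 per step.
  step 6: 8 → 5
  step 7: 5 → 6
  step 8: 6 → 9
The second coordinate changes by +5 each step: at step 8 it is 48.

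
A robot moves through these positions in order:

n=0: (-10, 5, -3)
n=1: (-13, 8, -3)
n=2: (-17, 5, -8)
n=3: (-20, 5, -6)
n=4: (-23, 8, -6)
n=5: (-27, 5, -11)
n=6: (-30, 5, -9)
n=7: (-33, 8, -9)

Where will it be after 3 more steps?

(-43, 8, -12)

Differencing gives (-3, +3, +0), (-4, -3, -5), (-3, +0, +2), (-3, +3, +0), (-4, -3, -5), (-3, +0, +2), (-3, +3, +0). This is the pattern (-3, +3, +0), (-4, -3, -5), (-3, +0, +2) repeated.
step 8: apply (-4, -3, -5) → (-37, 5, -14)
step 9: apply (-3, +0, +2) → (-40, 5, -12)
step 10: apply (-3, +3, +0) → (-43, 8, -12)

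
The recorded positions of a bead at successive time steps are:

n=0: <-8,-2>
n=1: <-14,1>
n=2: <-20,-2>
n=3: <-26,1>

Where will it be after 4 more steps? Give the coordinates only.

First: linear, -6 per step → -50 at step 7.
Second: cycles through -2, 1 every 2 steps. Step 7 lands at position 1 of the cycle → 1.

<-50,1>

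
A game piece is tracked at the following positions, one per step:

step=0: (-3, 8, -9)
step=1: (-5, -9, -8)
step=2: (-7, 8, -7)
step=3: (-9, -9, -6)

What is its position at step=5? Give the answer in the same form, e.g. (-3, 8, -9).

(-13, -9, -4)

The first coordinate changes by -2 each step, so at step 5 it is -3 + 5·(-2) = -13.
The second coordinate repeats the cycle [8, -9] with period 2; step 5 mod 2 = 1, giving -9.
The third coordinate changes by +1 each step, so at step 5 it is -9 + 5·(1) = -4.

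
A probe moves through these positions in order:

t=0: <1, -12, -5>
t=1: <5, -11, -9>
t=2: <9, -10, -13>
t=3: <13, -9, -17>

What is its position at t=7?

<29, -5, -33>

Each step adds <+4, +1, -4> to the position.
step 4: <13, -9, -17> + <+4, +1, -4> → <17, -8, -21>
step 5: <17, -8, -21> + <+4, +1, -4> → <21, -7, -25>
step 6: <21, -7, -25> + <+4, +1, -4> → <25, -6, -29>
step 7: <25, -6, -29> + <+4, +1, -4> → <29, -5, -33>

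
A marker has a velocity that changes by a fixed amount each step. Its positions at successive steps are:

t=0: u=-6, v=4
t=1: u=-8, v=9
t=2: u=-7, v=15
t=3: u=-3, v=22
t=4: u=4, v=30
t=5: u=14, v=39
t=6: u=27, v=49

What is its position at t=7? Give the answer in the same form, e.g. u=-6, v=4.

Taking differences between consecutive positions: (-2, +5), (+1, +6), (+4, +7), (+7, +8), (+10, +9), (+13, +10). These grow by (+3, +1) each step.
step 7: u=27, v=49 + (+16, +11) → u=43, v=60

u=43, v=60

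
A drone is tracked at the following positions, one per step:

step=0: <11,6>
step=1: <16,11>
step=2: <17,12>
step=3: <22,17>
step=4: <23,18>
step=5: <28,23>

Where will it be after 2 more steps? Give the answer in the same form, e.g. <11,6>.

<34,29>

The moves between consecutive positions are <+5,+5>, <+1,+1>, <+5,+5>, <+1,+1>, <+5,+5>; they repeat the 2-cycle [<+5,+5>, <+1,+1>].
step 6: apply <+1,+1> → <29,24>
step 7: apply <+5,+5> → <34,29>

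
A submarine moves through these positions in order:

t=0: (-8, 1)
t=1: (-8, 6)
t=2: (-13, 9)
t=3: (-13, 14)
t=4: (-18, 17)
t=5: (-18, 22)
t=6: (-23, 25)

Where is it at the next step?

Step-to-step displacements: (+0, +5), (-5, +3), (+0, +5), (-5, +3), (+0, +5), (-5, +3) — a repeating cycle of length 2.
step 7: apply (+0, +5) → (-23, 30)

(-23, 30)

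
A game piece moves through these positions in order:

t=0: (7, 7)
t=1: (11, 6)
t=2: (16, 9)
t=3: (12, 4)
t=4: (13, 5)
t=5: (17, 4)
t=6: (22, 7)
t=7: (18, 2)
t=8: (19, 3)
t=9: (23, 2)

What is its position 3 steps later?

(25, 1)

The moves between consecutive positions are (+4, -1), (+5, +3), (-4, -5), (+1, +1), (+4, -1), (+5, +3), (-4, -5), (+1, +1), (+4, -1); they repeat the 4-cycle [(+4, -1), (+5, +3), (-4, -5), (+1, +1)].
step 10: apply (+5, +3) → (28, 5)
step 11: apply (-4, -5) → (24, 0)
step 12: apply (+1, +1) → (25, 1)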